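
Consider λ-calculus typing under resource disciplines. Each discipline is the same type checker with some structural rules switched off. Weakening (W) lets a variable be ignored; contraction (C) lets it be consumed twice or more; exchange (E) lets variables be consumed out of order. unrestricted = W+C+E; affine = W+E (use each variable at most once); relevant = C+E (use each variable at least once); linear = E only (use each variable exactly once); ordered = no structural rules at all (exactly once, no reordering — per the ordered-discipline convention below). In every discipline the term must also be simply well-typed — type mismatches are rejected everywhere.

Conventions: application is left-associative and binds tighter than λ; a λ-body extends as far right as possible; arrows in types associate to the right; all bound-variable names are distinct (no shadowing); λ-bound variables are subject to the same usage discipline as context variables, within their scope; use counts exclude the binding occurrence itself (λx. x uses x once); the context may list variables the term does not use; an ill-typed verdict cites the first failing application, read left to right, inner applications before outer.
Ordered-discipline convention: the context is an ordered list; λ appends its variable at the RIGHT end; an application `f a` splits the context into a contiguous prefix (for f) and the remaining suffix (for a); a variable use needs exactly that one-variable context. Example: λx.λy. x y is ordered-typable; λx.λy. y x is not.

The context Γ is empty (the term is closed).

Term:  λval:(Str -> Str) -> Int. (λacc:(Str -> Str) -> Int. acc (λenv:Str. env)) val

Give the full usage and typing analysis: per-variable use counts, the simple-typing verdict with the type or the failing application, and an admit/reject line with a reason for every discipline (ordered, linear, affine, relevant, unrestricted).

counts: val (λ-bound)=1; acc (λ-bound)=1; env (λ-bound)=1
order of uses: acc, env, val
typing: well-typed — term : ((Str -> Str) -> Int) -> Int
ordered: ✓ — val, acc, env: once each, no exchange needed
linear: ✓ — single use per variable (val, acc, env)
affine: ✓ — none of val, acc, env used more than once
relevant: ✓ — at least one use each (val, acc, env)
unrestricted: ✓ — well-typed at ((Str -> Str) -> Int) -> Int; no restrictions here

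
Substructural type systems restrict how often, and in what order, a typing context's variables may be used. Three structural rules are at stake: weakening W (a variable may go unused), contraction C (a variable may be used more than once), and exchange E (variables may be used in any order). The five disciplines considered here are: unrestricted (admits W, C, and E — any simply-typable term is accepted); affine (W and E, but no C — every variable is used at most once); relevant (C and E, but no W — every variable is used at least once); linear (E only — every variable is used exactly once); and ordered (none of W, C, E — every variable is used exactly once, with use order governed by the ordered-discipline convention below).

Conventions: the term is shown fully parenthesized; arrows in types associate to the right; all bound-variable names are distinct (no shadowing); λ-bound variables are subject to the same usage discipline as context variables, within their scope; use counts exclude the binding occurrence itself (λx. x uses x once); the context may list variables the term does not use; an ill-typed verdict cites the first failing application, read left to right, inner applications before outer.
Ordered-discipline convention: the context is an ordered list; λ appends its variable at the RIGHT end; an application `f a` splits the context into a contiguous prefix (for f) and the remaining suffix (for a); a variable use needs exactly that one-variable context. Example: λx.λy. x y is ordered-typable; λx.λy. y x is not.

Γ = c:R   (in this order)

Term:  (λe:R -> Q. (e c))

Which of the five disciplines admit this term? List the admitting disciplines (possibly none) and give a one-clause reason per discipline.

admitted in: linear, affine, relevant, unrestricted
usage: c: 1; e (bound): 1
order of uses: e, c
typing: well-typed at (R -> Q) -> Q
ordered: ✗ — use order e, c needs exchange
linear: ✓ — each of c, e used exactly once
affine: ✓ — none of c, e used more than once
relevant: ✓ — every one of c, e appears
unrestricted: ✓ — typability at (R -> Q) -> Q is all that's needed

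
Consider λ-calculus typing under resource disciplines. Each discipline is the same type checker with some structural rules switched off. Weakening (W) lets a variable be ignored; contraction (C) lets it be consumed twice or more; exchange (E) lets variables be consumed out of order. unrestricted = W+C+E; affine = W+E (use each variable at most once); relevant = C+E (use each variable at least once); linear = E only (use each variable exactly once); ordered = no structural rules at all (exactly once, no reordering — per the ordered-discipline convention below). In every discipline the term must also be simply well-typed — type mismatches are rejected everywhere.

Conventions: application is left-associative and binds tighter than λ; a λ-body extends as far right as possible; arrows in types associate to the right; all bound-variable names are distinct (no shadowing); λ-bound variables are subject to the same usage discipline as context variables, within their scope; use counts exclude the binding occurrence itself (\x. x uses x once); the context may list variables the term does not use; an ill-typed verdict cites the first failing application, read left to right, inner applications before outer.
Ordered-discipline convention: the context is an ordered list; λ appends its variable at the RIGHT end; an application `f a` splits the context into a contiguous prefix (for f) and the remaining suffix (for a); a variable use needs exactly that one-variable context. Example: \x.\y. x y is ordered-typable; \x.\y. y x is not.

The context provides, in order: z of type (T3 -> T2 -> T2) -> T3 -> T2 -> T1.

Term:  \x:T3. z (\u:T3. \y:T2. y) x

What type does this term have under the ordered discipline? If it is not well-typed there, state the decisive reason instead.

not well-typed under ordered — unused: u — weakening required
usage: z=1, x (λ-bound)=1, u (λ-bound)=0, y (λ-bound)=1
left-to-right use order: z, y, x
typing: ✓ — T3 -> T2 -> T1
summary: ordered ✗; linear ✗; affine ✓; relevant ✗; unrestricted ✓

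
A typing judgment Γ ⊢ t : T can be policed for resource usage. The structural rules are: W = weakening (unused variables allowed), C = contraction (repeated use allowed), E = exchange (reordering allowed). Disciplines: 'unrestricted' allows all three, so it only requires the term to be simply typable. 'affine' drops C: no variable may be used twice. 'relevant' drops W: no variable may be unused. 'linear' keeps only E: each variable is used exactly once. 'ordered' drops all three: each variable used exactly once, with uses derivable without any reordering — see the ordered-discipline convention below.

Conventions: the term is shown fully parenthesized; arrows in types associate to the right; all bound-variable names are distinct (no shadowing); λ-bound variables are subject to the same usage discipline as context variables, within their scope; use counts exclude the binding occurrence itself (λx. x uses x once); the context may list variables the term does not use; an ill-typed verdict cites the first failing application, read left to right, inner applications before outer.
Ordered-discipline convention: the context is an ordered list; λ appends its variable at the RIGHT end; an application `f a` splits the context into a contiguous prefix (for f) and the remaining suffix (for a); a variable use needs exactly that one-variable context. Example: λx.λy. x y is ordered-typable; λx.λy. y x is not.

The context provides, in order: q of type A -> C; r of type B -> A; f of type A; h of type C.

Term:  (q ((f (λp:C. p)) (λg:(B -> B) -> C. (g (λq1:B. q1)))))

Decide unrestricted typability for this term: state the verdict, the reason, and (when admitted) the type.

no — not simply typable
usage: q=1; r=0; f=1; h=0; p (bound)=1; g (bound)=1; q1 (bound)=1
use order (left to right): q, f, p, g, q1
typing: ill-typed: can't apply a value of type A
all disciplines: ordered ✗ · linear ✗ · affine ✗ · relevant ✗ · unrestricted ✗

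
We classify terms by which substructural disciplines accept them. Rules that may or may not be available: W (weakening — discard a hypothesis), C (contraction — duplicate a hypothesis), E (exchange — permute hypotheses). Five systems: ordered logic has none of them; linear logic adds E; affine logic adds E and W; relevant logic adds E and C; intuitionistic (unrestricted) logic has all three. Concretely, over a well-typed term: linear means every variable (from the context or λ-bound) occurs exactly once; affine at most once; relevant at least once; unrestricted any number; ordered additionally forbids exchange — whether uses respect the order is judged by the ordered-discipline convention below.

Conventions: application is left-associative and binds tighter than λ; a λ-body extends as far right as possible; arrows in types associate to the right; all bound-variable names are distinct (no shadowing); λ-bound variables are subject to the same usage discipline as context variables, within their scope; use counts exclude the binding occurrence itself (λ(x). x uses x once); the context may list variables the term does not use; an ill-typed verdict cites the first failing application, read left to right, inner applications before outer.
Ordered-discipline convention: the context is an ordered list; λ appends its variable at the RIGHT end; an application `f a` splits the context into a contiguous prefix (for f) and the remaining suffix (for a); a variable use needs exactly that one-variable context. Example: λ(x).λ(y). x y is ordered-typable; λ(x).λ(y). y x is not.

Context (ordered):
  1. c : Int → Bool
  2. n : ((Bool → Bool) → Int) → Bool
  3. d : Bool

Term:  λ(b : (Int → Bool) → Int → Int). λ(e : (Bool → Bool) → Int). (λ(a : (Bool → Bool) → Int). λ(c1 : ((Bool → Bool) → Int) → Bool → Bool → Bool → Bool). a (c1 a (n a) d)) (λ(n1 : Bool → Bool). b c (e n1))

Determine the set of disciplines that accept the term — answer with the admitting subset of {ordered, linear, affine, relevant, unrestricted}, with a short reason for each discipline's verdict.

admitted by: relevant, unrestricted
use counts: c: 1, n: 1, d: 1, b (λ-bound): 1, e (λ-bound): 1, a (λ-bound): 3, c1 (λ-bound): 1, n1 (λ-bound): 1
order of uses: a, c1, a, n, a, d, b, c, e, n1
typing: the term checks, with type ((Int → Bool) → Int → Int) → ((Bool → Bool) → Int) → (((Bool → Bool) → Int) → Bool → Bool → Bool → Bool) → Int
ordered: ✗ — needs contraction — a ×3
linear: ✗ — needs contraction — a ×3
affine: ✗ — needs contraction — a ×3
relevant: ✓ — none of c, n, d, b, e, a, c1, n1 goes unused
unrestricted: ✓ — typability at ((Int → Bool) → Int → Int) → ((Bool → Bool) → Int) → (((Bool → Bool) → Int) → Bool → Bool → Bool → Bool) → Int is all that's needed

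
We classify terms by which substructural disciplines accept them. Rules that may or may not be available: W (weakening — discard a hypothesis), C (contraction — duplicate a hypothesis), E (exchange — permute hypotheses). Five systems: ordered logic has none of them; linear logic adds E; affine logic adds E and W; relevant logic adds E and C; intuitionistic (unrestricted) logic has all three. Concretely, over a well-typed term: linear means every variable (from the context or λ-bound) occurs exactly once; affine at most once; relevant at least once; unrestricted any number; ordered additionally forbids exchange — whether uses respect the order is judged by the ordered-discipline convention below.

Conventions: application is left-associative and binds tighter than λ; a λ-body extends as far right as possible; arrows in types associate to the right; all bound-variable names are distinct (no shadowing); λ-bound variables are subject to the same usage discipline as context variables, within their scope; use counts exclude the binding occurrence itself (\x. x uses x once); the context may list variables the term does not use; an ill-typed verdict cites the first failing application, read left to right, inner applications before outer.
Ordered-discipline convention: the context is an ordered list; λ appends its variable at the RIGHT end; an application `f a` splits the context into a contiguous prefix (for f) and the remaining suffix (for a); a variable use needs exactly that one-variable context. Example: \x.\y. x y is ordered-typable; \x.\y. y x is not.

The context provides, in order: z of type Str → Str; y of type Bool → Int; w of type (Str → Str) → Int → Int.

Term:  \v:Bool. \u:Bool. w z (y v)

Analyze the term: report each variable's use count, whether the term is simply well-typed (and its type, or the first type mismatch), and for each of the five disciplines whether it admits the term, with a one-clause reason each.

counts: z: 1; y: 1; w: 1; v [bound]: 1; u [bound]: 0
uses in reading order: w, z, y, v
typing: well-typed at Bool → Bool → Int
ordered: ✗ — u never used (weakening)
linear: ✗ — u never used (weakening)
affine: ✓ — no duplicate uses among z, y, w, v, u
relevant: ✗ — u never used (weakening)
unrestricted: ✓ — typability at Bool → Bool → Int is all that's needed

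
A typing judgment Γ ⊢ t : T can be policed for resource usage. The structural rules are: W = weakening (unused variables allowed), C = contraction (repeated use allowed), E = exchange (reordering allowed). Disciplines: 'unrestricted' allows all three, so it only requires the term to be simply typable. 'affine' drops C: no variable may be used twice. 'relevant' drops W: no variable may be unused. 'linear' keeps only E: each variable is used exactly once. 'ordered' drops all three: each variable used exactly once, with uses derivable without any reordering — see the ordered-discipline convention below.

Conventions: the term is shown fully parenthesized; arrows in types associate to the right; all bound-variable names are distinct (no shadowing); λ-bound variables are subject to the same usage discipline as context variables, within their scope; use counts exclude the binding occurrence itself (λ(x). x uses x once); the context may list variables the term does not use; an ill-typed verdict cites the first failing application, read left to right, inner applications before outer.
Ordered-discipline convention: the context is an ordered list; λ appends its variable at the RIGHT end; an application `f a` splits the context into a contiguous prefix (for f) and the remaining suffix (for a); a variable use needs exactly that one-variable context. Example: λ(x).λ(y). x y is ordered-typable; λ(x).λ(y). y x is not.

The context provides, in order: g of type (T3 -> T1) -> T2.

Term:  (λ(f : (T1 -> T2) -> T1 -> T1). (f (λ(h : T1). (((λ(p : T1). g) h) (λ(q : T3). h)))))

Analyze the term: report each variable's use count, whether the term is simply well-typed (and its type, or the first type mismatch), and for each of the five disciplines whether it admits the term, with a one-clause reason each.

usage: g: 1×, f (bound): 1×, h (bound): 2×, p (bound): 0×, q (bound): 0×
uses in reading order: f, g, h, h
typing: well-typed at ((T1 -> T2) -> T1 -> T1) -> T1 -> T1
ordered: ✗ — repeated use of h ×2; unused: p, q — weakening required
linear: ✗ — repeated use of h ×2; unused: p, q — weakening required
affine: ✗ — repeated use of h ×2
relevant: ✗ — unused: p, q — weakening required
unrestricted: ✓ — type-checks (((T1 -> T2) -> T1 -> T1) -> T1 -> T1) and nothing is barred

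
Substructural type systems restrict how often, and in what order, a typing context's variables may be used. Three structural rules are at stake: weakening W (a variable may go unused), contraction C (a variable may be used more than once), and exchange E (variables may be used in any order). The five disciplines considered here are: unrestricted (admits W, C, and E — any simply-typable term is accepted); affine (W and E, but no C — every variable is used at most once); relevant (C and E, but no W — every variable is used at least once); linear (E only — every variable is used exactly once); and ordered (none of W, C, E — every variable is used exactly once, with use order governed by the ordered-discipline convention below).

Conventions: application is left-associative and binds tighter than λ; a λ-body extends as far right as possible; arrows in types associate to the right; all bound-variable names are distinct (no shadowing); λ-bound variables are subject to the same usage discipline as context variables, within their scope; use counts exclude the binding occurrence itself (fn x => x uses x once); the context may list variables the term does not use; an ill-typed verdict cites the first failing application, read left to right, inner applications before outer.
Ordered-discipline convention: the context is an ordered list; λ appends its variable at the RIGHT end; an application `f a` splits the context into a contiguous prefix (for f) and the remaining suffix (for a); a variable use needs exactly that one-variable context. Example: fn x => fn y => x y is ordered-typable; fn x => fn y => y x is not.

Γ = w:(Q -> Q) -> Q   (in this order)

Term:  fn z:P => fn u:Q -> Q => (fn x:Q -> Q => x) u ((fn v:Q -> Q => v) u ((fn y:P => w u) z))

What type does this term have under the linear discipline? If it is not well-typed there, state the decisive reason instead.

not well-typed under linear — u ×3 used more than once (contraction); unused: y — weakening required
use counts: w ×1; z (λ-bound) ×1; u (λ-bound) ×3; x (λ-bound) ×1; v (λ-bound) ×1; y (λ-bound) ×0
uses in reading order: x, u, v, u, w, u, z
typing: well-typed at P -> (Q -> Q) -> Q
summary: ordered ✗ | linear ✗ | affine ✗ | relevant ✗ | unrestricted ✓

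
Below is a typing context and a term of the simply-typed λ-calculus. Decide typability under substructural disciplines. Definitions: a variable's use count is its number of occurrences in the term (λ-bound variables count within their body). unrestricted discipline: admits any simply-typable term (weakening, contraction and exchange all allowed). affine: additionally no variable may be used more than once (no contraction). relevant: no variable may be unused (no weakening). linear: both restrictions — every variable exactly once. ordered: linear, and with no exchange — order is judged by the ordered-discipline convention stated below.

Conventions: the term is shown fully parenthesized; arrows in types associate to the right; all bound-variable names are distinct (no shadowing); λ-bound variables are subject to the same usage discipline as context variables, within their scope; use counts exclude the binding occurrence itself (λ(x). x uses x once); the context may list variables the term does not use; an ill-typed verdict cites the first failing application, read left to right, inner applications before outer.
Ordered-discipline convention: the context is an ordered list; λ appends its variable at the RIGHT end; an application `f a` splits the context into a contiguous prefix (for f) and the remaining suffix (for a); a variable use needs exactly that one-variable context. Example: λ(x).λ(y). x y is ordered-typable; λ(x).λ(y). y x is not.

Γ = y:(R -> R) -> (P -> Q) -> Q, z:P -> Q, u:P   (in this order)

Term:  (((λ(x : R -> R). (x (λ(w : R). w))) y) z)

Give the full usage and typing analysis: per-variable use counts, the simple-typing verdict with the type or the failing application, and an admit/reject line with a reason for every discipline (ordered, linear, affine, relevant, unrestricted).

use counts: y ×1, z ×1, u ×0, x (λ-bound) ×1, w (λ-bound) ×1
order of uses: x, w, y, z
typing: ill-typed: an argument R -> R mismatches the expected R
ordered: ✗, fails simple typing
linear: ✗, a type mismatch blocks all five
affine: ✗, the type mismatch rejects it
relevant: ✗, not simply typable
unrestricted: ✗, fails simple typing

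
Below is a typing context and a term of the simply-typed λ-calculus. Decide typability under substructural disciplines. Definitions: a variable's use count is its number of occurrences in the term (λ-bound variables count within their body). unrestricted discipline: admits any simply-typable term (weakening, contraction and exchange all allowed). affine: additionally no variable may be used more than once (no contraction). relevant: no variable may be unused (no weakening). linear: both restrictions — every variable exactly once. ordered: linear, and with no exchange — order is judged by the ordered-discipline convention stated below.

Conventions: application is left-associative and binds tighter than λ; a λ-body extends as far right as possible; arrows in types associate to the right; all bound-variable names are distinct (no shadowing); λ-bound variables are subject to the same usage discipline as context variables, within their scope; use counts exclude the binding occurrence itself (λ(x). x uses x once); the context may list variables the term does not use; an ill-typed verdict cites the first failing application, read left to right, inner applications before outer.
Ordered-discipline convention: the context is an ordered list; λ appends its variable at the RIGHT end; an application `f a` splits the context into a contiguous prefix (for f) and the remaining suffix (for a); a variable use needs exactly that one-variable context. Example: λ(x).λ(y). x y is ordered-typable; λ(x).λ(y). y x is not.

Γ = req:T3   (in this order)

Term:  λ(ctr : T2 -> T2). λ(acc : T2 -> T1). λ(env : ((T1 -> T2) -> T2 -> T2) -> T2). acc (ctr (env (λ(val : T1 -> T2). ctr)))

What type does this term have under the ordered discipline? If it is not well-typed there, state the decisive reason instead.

not well-typed under ordered — ctr ×2 used more than once (contraction); unused: req, val — weakening required
counts: req=0; ctr (bound)=2; acc (bound)=1; env (bound)=1; val (bound)=0
uses in reading order: acc, ctr, env, ctr
typing: well-typed at (T2 -> T2) -> (T2 -> T1) -> (((T1 -> T2) -> T2 -> T2) -> T2) -> T1
across the five disciplines: ordered ✗ | linear ✗ | affine ✗ | relevant ✗ | unrestricted ✓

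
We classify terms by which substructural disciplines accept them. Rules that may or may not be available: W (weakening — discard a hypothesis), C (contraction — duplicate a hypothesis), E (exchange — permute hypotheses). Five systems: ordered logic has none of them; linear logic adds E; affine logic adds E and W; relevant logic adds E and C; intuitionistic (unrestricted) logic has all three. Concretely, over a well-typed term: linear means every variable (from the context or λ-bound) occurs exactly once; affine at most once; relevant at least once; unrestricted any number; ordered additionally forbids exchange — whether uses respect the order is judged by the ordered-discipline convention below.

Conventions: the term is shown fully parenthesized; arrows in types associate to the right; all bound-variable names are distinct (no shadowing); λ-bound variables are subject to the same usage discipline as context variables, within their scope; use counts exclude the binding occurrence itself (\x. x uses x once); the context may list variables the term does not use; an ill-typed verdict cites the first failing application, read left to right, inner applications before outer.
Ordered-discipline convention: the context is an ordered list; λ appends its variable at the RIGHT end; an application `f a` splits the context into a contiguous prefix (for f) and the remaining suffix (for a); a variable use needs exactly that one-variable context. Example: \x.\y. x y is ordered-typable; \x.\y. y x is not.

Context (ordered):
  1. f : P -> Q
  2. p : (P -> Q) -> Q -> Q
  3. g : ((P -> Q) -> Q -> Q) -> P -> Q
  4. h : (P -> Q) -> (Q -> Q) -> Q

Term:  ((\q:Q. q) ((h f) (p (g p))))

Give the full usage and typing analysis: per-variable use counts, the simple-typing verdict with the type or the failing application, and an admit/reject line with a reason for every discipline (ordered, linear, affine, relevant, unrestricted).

variable uses: f: 1, p: 2, g: 1, h: 1, q (bound): 1
left-to-right use order: q, h, f, p, g, p
typing: the term checks, with type Q
ordered: ✗, repeated use of p ×2
linear: ✗, repeated use of p ×2
affine: ✗, repeated use of p ×2
relevant: ✓, every one of f, p, g, h, q appears
unrestricted: ✓, type-checks (Q) and nothing is barred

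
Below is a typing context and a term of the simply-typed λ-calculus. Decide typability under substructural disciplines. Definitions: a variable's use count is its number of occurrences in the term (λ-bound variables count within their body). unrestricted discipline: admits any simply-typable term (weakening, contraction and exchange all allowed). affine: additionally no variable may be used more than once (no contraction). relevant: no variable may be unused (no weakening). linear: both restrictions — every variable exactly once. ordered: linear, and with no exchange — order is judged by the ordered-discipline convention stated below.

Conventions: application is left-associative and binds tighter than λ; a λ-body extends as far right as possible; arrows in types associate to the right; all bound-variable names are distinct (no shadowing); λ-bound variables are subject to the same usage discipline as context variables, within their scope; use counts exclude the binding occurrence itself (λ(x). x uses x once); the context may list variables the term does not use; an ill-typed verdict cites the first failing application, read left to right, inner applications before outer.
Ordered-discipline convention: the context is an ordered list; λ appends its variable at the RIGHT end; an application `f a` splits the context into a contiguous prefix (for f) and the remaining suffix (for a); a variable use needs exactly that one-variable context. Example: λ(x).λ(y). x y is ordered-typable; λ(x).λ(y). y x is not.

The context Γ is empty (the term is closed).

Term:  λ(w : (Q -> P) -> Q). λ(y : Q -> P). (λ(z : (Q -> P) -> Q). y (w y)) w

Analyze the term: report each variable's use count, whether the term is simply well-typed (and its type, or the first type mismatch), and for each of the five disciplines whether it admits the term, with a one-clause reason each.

use counts: w [bound]: 2×, y [bound]: 2×, z [bound]: 0×
uses in reading order: y, w, y, w
typing: well-typed — term : ((Q -> P) -> Q) -> (Q -> P) -> P
ordered: ✗ — repeated use of w ×2, y ×2; z never used (weakening)
linear: ✗ — repeated use of w ×2, y ×2; z never used (weakening)
affine: ✗ — repeated use of w ×2, y ×2
relevant: ✗ — z never used (weakening)
unrestricted: ✓ — well-typed at ((Q -> P) -> Q) -> (Q -> P) -> P; no restrictions here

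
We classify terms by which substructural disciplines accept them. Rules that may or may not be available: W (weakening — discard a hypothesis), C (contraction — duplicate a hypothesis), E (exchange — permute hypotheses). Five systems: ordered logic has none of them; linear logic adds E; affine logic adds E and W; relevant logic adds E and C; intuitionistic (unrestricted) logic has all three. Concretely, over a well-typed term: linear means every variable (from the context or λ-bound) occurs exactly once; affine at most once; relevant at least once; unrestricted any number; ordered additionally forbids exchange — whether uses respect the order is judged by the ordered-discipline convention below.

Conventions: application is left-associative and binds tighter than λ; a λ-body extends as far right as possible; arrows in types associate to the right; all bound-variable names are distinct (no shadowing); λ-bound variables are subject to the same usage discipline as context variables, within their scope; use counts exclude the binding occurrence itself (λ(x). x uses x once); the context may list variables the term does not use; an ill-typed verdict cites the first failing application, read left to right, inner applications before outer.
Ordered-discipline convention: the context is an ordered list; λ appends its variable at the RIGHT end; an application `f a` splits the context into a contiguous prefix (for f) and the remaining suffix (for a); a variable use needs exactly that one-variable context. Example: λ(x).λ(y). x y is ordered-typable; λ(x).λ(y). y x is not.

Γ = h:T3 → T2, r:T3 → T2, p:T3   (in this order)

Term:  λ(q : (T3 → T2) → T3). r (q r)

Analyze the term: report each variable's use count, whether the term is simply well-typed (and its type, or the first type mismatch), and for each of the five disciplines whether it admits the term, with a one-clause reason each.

counts: h ×0, r ×2, p ×0, q (bound) ×1
left-to-right use order: r, q, r
typing: well-typed — term : ((T3 → T2) → T3) → T2
ordered: ✗ — r ×2 used more than once (contraction); unused: h, p — weakening required
linear: ✗ — r ×2 used more than once (contraction); unused: h, p — weakening required
affine: ✗ — r ×2 used more than once (contraction)
relevant: ✗ — unused: h, p — weakening required
unrestricted: ✓ — simply typable at ((T3 → T2) → T3) → T2; W, C, E all held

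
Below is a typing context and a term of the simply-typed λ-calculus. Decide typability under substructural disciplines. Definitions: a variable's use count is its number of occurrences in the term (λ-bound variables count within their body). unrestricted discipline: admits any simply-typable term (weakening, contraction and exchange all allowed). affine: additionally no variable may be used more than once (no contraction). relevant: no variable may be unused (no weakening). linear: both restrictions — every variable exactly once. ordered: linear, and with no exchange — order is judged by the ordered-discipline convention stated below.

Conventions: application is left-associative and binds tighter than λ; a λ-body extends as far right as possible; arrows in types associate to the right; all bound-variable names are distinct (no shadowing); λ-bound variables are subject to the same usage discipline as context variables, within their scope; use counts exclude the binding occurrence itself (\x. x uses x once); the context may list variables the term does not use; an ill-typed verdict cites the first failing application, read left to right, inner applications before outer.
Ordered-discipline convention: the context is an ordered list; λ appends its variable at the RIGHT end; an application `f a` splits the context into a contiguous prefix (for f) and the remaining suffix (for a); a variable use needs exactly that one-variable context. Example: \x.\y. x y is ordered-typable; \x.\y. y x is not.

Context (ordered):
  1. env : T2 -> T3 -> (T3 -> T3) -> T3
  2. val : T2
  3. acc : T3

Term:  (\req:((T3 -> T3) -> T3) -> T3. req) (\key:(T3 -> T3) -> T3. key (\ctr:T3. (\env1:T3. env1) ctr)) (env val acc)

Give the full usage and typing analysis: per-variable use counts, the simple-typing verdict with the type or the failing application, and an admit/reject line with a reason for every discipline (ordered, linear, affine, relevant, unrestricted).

variable uses: env: 1; val: 1; acc: 1; req [bound]: 1; key [bound]: 1; ctr [bound]: 1; env1 [bound]: 1
uses in reading order: req, key, env1, ctr, env, val, acc
typing: well-typed — term : T3
ordered ✓ (env, val, acc, req, key, ctr, env1 once each; derivable with no W/C/E)
linear ✓ (each of env, val, acc, req, key, ctr, env1 used exactly once)
affine ✓ (env, val, acc, req, key, ctr, env1: no repeats, contraction unneeded)
relevant ✓ (none of env, val, acc, req, key, ctr, env1 goes unused)
unrestricted ✓ (well-typed at T3; no restrictions here)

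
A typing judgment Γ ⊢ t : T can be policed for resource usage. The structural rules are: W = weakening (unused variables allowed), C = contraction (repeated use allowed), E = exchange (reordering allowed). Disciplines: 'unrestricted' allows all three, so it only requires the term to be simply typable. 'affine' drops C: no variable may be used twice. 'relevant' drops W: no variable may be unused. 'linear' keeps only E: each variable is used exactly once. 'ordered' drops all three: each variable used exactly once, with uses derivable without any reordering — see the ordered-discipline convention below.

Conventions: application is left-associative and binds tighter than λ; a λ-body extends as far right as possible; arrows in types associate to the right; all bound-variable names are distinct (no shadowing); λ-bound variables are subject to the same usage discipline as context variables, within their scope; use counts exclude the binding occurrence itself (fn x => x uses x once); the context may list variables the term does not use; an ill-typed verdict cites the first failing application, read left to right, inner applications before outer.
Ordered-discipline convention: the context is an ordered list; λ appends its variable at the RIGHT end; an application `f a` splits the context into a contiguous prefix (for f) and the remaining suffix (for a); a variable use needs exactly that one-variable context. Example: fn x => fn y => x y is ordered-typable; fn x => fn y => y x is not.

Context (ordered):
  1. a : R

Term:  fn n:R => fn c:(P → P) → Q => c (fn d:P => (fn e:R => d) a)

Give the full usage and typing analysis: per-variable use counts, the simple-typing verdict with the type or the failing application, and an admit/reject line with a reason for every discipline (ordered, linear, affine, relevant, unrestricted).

use counts: a: 1; n [bound]: 0; c [bound]: 1; d [bound]: 1; e [bound]: 0
order of uses: c, d, a
typing: the term checks, with type R → ((P → P) → Q) → Q
ordered: ✗ — unused: n, e — weakening required
linear: ✗ — unused: n, e — weakening required
affine: ✓ — none of a, n, c, d, e used more than once
relevant: ✗ — unused: n, e — weakening required
unrestricted: ✓ — type-checks (R → ((P → P) → Q) → Q) and nothing is barred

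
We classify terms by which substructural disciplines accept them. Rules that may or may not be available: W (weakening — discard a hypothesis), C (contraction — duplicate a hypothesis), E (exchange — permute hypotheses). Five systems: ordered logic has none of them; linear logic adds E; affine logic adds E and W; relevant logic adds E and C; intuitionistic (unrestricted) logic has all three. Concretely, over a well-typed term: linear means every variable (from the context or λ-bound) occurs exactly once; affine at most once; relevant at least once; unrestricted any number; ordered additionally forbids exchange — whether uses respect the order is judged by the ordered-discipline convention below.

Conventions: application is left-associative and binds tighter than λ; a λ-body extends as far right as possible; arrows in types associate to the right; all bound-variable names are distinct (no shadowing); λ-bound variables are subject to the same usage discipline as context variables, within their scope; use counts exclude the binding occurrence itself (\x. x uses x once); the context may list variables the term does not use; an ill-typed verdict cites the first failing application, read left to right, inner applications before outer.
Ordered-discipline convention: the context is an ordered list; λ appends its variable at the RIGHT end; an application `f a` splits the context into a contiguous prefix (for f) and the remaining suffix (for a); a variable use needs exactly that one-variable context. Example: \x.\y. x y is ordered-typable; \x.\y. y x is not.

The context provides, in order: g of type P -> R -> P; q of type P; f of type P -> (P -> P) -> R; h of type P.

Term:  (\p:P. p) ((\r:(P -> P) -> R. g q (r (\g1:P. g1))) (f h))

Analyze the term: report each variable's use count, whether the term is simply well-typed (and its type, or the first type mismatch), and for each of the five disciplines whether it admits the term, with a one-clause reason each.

usage: g: 1, q: 1, f: 1, h: 1, p [bound]: 1, r [bound]: 1, g1 [bound]: 1
uses in reading order: p, g, q, r, g1, f, h
typing: well-typed — term : P
ordered: ✓, g, q, f, h, p, r, g1 once each; derivable with no W/C/E
linear: ✓, single use per variable (g, q, f, h, p, r, g1)
affine: ✓, no duplicate uses among g, q, f, h, p, r, g1
relevant: ✓, none of g, q, f, h, p, r, g1 goes unused
unrestricted: ✓, typability at P is all that's needed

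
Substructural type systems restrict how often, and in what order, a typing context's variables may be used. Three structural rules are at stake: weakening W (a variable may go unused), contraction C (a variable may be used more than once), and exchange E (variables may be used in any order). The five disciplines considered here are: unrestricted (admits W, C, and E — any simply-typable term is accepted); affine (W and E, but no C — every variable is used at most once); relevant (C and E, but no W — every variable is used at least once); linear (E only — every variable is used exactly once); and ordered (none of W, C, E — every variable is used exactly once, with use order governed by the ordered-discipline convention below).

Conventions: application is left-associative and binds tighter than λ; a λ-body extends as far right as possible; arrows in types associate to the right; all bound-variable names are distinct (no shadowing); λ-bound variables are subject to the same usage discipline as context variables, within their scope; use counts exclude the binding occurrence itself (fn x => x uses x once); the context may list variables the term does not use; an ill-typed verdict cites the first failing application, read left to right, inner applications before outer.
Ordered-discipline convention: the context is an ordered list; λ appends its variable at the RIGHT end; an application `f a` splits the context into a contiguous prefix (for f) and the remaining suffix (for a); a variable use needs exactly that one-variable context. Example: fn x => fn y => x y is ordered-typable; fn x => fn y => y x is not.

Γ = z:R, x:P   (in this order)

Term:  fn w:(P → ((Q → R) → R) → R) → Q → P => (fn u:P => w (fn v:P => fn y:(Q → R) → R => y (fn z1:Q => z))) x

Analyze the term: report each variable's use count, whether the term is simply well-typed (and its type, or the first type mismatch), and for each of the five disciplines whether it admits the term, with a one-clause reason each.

variable uses: z: 1×, x: 1×, w (λ-bound): 1×, u (λ-bound): 0×, v (λ-bound): 0×, y (λ-bound): 1×, z1 (λ-bound): 0×
use order (left to right): w, y, z, x
typing: well-typed at ((P → ((Q → R) → R) → R) → Q → P) → Q → P
ordered: ✗, needs weakening: u, v, z1 unused
linear: ✗, needs weakening: u, v, z1 unused
affine: ✓, z, x, w, u, v, y, z1: no repeats, contraction unneeded
relevant: ✗, needs weakening: u, v, z1 unused
unrestricted: ✓, typability at ((P → ((Q → R) → R) → R) → Q → P) → Q → P is all that's needed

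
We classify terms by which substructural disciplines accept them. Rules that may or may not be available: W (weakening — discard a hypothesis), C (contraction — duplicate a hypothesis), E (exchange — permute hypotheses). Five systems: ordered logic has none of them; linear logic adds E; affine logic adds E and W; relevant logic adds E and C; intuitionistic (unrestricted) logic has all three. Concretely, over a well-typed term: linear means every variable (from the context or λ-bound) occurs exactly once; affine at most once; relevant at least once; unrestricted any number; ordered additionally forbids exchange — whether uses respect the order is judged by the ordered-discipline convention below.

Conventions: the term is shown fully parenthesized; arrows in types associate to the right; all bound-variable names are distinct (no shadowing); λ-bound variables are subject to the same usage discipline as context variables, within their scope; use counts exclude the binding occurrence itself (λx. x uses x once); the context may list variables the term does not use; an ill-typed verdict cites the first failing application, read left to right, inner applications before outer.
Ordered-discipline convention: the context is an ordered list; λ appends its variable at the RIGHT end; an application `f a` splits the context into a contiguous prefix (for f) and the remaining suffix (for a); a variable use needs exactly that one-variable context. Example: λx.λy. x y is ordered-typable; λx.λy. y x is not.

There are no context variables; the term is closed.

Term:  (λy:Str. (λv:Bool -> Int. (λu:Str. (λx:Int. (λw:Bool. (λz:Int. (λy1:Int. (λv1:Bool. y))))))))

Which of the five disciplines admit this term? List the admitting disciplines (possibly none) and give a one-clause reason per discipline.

accepted by: affine, unrestricted
usage: y [bound]: 1×, v [bound]: 0×, u [bound]: 0×, x [bound]: 0×, w [bound]: 0×, z [bound]: 0×, y1 [bound]: 0×, v1 [bound]: 0×
order of uses: y
typing: well-typed at Str -> (Bool -> Int) -> Str -> Int -> Bool -> Int -> Int -> Bool -> Str
ordered: ✗, v, u, x, w, z, y1, v1 left unused
linear: ✗, v, u, x, w, z, y1, v1 left unused
affine: ✓, none of y, v, u, x, w, z, y1, v1 used more than once
relevant: ✗, v, u, x, w, z, y1, v1 left unused
unrestricted: ✓, type-checks (Str -> (Bool -> Int) -> Str -> Int -> Bool -> Int -> Int -> Bool -> Str) and nothing is barred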